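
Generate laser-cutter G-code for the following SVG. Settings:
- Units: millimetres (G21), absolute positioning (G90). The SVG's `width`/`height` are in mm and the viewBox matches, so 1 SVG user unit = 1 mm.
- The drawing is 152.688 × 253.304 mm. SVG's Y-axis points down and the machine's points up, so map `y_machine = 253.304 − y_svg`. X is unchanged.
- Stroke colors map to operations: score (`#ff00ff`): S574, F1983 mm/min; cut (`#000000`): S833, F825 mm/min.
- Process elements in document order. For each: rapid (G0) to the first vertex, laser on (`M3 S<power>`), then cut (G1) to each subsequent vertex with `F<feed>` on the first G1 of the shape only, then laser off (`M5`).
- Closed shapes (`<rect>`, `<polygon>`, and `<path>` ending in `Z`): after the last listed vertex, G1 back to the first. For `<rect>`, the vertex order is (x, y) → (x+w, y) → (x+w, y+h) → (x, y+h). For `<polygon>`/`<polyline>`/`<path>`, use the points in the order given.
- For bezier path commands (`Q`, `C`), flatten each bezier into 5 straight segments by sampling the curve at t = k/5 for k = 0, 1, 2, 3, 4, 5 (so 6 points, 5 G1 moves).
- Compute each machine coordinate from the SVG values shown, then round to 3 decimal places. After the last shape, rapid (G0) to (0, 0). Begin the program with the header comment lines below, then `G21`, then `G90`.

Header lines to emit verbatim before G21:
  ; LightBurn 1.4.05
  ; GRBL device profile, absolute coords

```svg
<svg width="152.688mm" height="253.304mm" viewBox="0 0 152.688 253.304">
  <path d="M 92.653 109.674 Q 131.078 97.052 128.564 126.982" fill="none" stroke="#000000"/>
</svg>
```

; LightBurn 1.4.05
; GRBL device profile, absolute coords
G21
G90
G0 X92.653 Y143.630
M3 S833
G1 X106.385 Y146.977 F825
G1 X116.843 Y146.919
G1 X124.025 Y143.458
G1 X127.932 Y136.592
G1 X128.564 Y126.322
M5
G0 X0.000 Y0.000

viewBox `0 0 152.688 253.304` with mm width/height → 1 unit = 1 mm. Flip: y_m = 253.304 − y_svg.

**Shape 1** — `<path>` quadratic bezier, stroke `#000000` → cut (S833, F825). Control points (SVG): P0=(92.653,109.674), P1=(131.078,97.052), P2=(128.564,126.982); sampled at t=k/5. Machine vertices: (92.653,143.630) → (106.385,146.977) → (116.843,146.919) → (124.025,143.458) → (127.932,136.592) → (128.564,126.322). Open path.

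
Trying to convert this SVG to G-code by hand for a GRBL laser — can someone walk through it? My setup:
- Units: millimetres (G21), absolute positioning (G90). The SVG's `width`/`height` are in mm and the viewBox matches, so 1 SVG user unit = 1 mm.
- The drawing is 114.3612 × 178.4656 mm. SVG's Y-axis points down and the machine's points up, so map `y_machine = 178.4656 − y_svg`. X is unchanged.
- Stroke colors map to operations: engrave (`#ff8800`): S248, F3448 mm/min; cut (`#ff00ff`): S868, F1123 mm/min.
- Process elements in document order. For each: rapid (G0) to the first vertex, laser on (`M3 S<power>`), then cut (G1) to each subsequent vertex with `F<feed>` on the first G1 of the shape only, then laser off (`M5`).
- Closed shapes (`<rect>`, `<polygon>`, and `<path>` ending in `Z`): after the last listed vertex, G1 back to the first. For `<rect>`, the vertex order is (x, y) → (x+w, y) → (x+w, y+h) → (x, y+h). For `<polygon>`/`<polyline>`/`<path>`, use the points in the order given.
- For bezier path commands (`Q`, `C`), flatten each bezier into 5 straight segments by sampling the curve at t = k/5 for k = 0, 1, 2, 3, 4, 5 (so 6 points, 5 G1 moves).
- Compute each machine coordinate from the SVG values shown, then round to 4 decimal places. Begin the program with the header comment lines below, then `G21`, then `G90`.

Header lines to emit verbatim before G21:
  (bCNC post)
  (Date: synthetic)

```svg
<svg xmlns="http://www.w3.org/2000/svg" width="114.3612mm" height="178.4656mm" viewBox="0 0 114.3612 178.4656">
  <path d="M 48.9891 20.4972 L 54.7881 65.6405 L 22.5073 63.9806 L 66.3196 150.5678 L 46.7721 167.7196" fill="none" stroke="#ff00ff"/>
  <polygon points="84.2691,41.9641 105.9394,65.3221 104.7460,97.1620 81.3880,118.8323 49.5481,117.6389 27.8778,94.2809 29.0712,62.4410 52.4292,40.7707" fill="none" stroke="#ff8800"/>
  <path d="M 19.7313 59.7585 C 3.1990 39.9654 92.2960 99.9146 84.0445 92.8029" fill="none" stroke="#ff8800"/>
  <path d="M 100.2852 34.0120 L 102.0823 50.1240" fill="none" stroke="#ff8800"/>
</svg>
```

(bCNC post)
(Date: synthetic)
G21
G90
G0 X48.9891 Y157.9684
M3 S868
G1 X54.7881 Y112.8251 F1123
G1 X22.5073 Y114.4850
G1 X66.3196 Y27.8978
G1 X46.7721 Y10.7460
M5
G0 X84.2691 Y136.5015
M3 S248
G1 X105.9394 Y113.1435 F3448
G1 X104.7460 Y81.3036
G1 X81.3880 Y59.6333
G1 X49.5481 Y60.8267
G1 X27.8778 Y84.1847
G1 X29.0712 Y116.0246
G1 X52.4292 Y137.6949
G1 X84.2691 Y136.5015
M5
G0 X19.7313 Y118.7071
M3 S248
G1 X20.8636 Y122.1883 F3448
G1 X37.6040 Y113.5779
G1 X60.2096 Y99.9225
G1 X78.9374 Y88.2686
G1 X84.0445 Y85.6627
M5
G0 X100.2852 Y144.4536
M3 S248
G1 X102.0823 Y128.3416 F3448
M5

viewBox `0 0 114.3612 178.4656` with mm width/height → 1 unit = 1 mm. Flip: y_m = 178.4656 − y_svg.

**Shape 1** — `<path>` open polyline, stroke `#ff00ff` → cut (S868, F1123). Machine vertices: (48.9891,157.9684) → (54.7881,112.8251) → (22.5073,114.4850) → (66.3196,27.8978) → (46.7721,10.7460). Open path.

**Shape 2** — `<polygon>` regular polygon, stroke `#ff8800` → engrave (S248, F3448). Machine vertices: (84.2691,136.5015) → (105.9394,113.1435) → (104.7460,81.3036) → (81.3880,59.6333) → (49.5481,60.8267) → (27.8778,84.1847) → (29.0712,116.0246) → (52.4292,137.6949) → (84.2691,136.5015). Closed: final G1 returns to the first vertex.

**Shape 3** — `<path>` cubic bezier, stroke `#ff8800` → engrave (S248, F3448). Control points (SVG): P0=(19.7313,59.7585), P1=(3.1990,39.9654), P2=(92.2960,99.9146), P3=(84.0445,92.8029); sampled at t=k/5. Machine vertices: (19.7313,118.7071) → (20.8636,122.1883) → (37.6040,113.5779) → (60.2096,99.9225) → (78.9374,88.2686) → (84.0445,85.6627). Open path.

**Shape 4** — `<path>` line segment, stroke `#ff8800` → engrave (S248, F3448). Machine vertices: (100.2852,144.4536) → (102.0823,128.3416). Open path.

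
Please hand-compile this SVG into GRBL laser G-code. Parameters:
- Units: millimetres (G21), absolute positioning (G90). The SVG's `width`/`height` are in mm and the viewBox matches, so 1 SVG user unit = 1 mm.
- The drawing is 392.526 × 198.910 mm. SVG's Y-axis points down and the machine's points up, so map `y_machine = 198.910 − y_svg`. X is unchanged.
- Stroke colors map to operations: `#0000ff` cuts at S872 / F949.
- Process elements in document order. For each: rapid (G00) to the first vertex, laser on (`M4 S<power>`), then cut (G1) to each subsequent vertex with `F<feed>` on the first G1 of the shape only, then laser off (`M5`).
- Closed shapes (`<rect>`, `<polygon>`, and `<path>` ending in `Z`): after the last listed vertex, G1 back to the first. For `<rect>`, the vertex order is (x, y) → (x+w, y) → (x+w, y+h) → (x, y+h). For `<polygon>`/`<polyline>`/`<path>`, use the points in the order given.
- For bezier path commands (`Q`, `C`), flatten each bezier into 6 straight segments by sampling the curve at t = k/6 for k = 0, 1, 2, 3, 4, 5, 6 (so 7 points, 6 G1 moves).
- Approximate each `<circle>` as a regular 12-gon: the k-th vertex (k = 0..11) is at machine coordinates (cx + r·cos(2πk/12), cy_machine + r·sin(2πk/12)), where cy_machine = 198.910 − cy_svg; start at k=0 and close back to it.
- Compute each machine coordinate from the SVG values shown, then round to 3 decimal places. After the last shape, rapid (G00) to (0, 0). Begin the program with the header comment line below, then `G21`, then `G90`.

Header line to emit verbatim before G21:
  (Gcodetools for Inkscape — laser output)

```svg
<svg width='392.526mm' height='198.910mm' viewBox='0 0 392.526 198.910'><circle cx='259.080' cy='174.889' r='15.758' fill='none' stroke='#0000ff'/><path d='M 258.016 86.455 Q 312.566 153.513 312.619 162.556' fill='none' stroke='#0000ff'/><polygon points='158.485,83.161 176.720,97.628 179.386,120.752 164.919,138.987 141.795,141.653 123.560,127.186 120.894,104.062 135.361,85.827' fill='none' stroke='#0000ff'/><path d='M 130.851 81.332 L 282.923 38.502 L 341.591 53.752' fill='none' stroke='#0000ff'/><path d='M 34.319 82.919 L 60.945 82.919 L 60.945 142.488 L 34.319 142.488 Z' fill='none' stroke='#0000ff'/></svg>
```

(Gcodetools for Inkscape — laser output)
G21
G90
G00 X274.838 Y24.021
M4 S872
G1 X272.727 Y31.900 F949
G1 X266.959 Y37.668
G1 X259.080 Y39.779
G1 X251.201 Y37.668
G1 X245.433 Y31.900
G1 X243.322 Y24.021
G1 X245.433 Y16.142
G1 X251.201 Y10.374
G1 X259.080 Y8.263
G1 X266.959 Y10.374
G1 X272.727 Y16.142
G1 X274.838 Y24.021
M5
G00 X258.016 Y112.455
M4 S872
G1 X274.686 Y91.714 F949
G1 X288.327 Y74.196
G1 X298.942 Y59.901
G1 X306.528 Y48.829
G1 X311.088 Y40.980
G1 X312.619 Y36.354
M5
G00 X158.485 Y115.749
M4 S872
G1 X176.720 Y101.282 F949
G1 X179.386 Y78.158
G1 X164.919 Y59.923
G1 X141.795 Y57.257
G1 X123.560 Y71.724
G1 X120.894 Y94.848
G1 X135.361 Y113.083
G1 X158.485 Y115.749
M5
G00 X130.851 Y117.578
M4 S872
G1 X282.923 Y160.408 F949
G1 X341.591 Y145.158
M5
G00 X34.319 Y115.991
M4 S872
G1 X60.945 Y115.991 F949
G1 X60.945 Y56.422
G1 X34.319 Y56.422
G1 X34.319 Y115.991
M5
G00 X0.000 Y0.000

viewBox `0 0 392.526 198.910` with mm width/height → 1 unit = 1 mm. Flip: y_m = 198.910 − y_svg.

**Shape 1** — `<circle>` circle, stroke `#0000ff` → cut (S872, F949). Machine vertices: (274.838,24.021) → (272.727,31.900) → (266.959,37.668) → (259.080,39.779) → (251.201,37.668) → (245.433,31.900) → (243.322,24.021) → (245.433,16.142) → (251.201,10.374) → (259.080,8.263) → (266.959,10.374) → (272.727,16.142) → (274.838,24.021). Closed: final G1 returns to the first vertex.

**Shape 2** — `<path>` quadratic bezier, stroke `#0000ff` → cut (S872, F949). Control points (SVG): P0=(258.016,86.455), P1=(312.566,153.513), P2=(312.619,162.556); sampled at t=k/6. Machine vertices: (258.016,112.455) → (274.686,91.714) → (288.327,74.196) → (298.942,59.901) → (306.528,48.829) → (311.088,40.980) → (312.619,36.354). Open path.

**Shape 3** — `<polygon>` regular polygon, stroke `#0000ff` → cut (S872, F949). Machine vertices: (158.485,115.749) → (176.720,101.282) → (179.386,78.158) → (164.919,59.923) → (141.795,57.257) → (123.560,71.724) → (120.894,94.848) → (135.361,113.083) → (158.485,115.749). Closed: final G1 returns to the first vertex.

**Shape 4** — `<path>` open polyline, stroke `#0000ff` → cut (S872, F949). Machine vertices: (130.851,117.578) → (282.923,160.408) → (341.591,145.158). Open path.

**Shape 5** — `<path>` rectangle, stroke `#0000ff` → cut (S872, F949). Machine vertices: (34.319,115.991) → (60.945,115.991) → (60.945,56.422) → (34.319,56.422) → (34.319,115.991). Closed: final G1 returns to the first vertex.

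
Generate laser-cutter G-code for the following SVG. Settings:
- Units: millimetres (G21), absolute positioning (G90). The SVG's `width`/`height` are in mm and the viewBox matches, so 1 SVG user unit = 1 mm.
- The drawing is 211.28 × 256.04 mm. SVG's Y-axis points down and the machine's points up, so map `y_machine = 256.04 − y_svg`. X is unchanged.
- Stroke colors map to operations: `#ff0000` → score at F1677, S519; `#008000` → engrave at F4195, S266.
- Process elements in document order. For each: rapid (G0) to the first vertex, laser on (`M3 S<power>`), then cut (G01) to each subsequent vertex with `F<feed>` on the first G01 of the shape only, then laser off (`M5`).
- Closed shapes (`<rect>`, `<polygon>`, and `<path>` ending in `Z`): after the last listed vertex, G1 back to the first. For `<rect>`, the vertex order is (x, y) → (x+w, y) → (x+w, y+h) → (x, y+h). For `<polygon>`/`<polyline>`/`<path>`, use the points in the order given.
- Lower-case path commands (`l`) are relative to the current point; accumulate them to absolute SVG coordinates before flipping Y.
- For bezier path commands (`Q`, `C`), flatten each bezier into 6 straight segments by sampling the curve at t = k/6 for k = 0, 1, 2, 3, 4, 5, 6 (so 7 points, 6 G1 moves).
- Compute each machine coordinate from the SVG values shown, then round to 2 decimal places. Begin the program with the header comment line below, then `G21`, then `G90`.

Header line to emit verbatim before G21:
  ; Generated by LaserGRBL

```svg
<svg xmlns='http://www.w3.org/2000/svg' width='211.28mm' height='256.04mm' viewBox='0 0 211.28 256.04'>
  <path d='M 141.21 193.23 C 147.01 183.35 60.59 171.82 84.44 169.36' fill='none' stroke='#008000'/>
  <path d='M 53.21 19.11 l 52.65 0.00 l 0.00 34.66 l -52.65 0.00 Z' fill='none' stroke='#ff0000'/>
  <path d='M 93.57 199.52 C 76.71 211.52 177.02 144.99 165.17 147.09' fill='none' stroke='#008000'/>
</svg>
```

; Generated by LaserGRBL
G21
G90
G0 X141.21 Y62.81
M3 S266
G01 X137.36 Y67.84 F4195
G01 X123.77 Y72.84
G01 X106.06 Y77.53
G01 X89.85 Y81.59
G01 X80.77 Y84.74
G01 X84.44 Y86.68
M5
G0 X53.21 Y236.93
M3 S519
G01 X105.86 Y236.93 F1677
G01 X105.86 Y202.27
G01 X53.21 Y202.27
G01 X53.21 Y236.93
M5
G0 X93.57 Y56.52
M3 S266
G01 X93.84 Y56.38 F4195
G01 X107.27 Y65.25
G01 X127.49 Y79.02
G01 X148.13 Y93.62
G01 X162.81 Y104.96
G01 X165.17 Y108.95
M5

viewBox `0 0 211.28 256.04` with mm width/height → 1 unit = 1 mm. Flip: y_m = 256.04 − y_svg.

**Shape 1** — `<path>` cubic bezier, stroke `#008000` → engrave (S266, F4195). Control points (SVG): P0=(141.21,193.23), P1=(147.01,183.35), P2=(60.59,171.82), P3=(84.44,169.36); sampled at t=k/6. Machine vertices: (141.21,62.81) → (137.36,67.84) → (123.77,72.84) → (106.06,77.53) → (89.85,81.59) → (80.77,84.74) → (84.44,86.68). Open path.

**Shape 2** — `<path>` rectangle, stroke `#ff0000` → score (S519, F1677). Machine vertices: (53.21,236.93) → (105.86,236.93) → (105.86,202.27) → (53.21,202.27) → (53.21,236.93). Closed: final G1 returns to the first vertex.

**Shape 3** — `<path>` cubic bezier, stroke `#008000` → engrave (S266, F4195). Control points (SVG): P0=(93.57,199.52), P1=(76.71,211.52), P2=(177.02,144.99), P3=(165.17,147.09); sampled at t=k/6. Machine vertices: (93.57,56.52) → (93.84,56.38) → (107.27,65.25) → (127.49,79.02) → (148.13,93.62) → (162.81,104.96) → (165.17,108.95). Open path.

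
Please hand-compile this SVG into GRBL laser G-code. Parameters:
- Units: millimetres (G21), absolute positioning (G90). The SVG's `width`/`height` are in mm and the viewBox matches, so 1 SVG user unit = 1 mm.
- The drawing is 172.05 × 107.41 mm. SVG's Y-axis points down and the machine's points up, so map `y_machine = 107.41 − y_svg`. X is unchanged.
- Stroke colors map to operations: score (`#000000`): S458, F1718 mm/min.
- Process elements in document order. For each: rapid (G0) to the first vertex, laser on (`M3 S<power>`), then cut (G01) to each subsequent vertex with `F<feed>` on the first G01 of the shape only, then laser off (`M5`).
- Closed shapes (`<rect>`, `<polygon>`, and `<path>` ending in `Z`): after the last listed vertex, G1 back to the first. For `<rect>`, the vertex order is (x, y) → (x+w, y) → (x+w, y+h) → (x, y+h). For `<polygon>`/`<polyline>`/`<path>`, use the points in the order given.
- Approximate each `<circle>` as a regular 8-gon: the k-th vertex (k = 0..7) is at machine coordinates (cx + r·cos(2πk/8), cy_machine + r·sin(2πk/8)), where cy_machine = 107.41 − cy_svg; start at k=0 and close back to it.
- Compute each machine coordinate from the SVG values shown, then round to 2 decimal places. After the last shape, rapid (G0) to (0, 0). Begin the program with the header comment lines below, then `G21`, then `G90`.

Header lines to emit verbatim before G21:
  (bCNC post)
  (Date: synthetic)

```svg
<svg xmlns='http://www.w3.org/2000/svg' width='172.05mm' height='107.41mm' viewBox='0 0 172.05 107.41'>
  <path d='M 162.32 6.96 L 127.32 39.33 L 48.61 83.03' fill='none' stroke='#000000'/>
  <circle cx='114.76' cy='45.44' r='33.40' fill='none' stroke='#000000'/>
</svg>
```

(bCNC post)
(Date: synthetic)
G21
G90
G0 X162.32 Y100.45
M3 S458
G01 X127.32 Y68.08 F1718
G01 X48.61 Y24.38
M5
G0 X148.16 Y61.97
M3 S458
G01 X138.38 Y85.59 F1718
G01 X114.76 Y95.37
G01 X91.14 Y85.59
G01 X81.36 Y61.97
G01 X91.14 Y38.35
G01 X114.76 Y28.57
G01 X138.38 Y38.35
G01 X148.16 Y61.97
M5
G0 X0.00 Y0.00

Since the viewBox matches the mm dimensions, user units are millimetres directly. The only transform is the Y-flip y_m = 107.41 − y_svg.

Shape 1 is a open polyline drawn with `<path>`. Its stroke #000000 means score at S458, F1718. After flipping Y the toolpath is (162.32,100.45) → (127.32,68.08) → (48.61,24.38).

Shape 2 is a circle drawn with `<circle>`. Its stroke #000000 means score at S458, F1718. After flipping Y the toolpath is (148.16,61.97) → (138.38,85.59) → (114.76,95.37) → (91.14,85.59) → (81.36,61.97) → (91.14,38.35) → (114.76,28.57) → (138.38,38.35) → (148.16,61.97), returning to the start.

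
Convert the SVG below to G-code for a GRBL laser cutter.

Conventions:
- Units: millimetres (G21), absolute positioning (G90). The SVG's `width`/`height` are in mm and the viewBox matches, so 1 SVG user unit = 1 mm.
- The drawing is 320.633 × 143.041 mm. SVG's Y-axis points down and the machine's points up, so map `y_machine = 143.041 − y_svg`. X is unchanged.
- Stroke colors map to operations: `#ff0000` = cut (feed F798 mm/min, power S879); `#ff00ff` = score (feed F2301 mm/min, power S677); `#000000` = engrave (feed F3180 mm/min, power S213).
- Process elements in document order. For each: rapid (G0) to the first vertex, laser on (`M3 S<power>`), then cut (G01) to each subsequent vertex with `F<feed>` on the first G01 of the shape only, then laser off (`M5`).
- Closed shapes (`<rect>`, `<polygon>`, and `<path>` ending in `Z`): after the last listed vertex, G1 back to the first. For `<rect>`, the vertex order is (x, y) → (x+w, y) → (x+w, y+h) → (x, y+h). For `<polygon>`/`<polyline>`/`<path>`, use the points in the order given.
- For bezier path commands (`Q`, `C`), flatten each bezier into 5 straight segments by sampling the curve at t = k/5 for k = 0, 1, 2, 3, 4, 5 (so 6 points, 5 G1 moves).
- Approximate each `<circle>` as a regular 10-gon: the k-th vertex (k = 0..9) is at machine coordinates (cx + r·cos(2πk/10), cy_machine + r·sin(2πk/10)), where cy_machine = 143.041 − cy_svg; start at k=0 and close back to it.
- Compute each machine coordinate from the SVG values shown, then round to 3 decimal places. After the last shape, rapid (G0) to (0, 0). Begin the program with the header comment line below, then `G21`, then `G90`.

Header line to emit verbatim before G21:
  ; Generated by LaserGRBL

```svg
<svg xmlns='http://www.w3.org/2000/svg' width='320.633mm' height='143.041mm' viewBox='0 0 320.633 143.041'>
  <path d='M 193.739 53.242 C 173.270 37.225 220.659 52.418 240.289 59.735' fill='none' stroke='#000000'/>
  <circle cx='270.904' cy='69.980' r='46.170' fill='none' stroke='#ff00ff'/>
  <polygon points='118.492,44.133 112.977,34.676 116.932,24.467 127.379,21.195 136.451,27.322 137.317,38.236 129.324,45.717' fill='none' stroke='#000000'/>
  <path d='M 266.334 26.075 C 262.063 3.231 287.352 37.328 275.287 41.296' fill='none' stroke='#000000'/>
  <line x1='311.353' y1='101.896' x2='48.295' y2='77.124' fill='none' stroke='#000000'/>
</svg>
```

1 u = 1 mm; y_m = 143.041 − y.

[1] `<path>` cubic bezier, #000000→engrave S213 F3180: (193.739,89.799) → (188.836,95.977) → (195.629,96.540) → (209.528,93.365) → (225.945,88.329) → (240.289,83.306)

[2] `<circle>` circle, #ff00ff→score S677 F2301: (317.074,73.061) → (308.256,100.199) → (285.171,116.971) → (256.637,116.971) → (233.552,100.199) → (224.734,73.061) → (233.552,45.923) → (256.637,29.151) → (285.171,29.151) → (308.256,45.923) → (317.074,73.061) (closed)

[3] `<polygon>` regular polygon, #000000→engrave S213 F3180: (118.492,98.908) → (112.977,108.365) → (116.932,118.574) → (127.379,121.846) → (136.451,115.719) → (137.317,104.805) → (129.324,97.324) → (118.492,98.908) (closed)

[4] `<path>` cubic bezier, #000000→engrave S213 F3180: (266.334,116.966) → (266.783,124.536) → (271.115,122.620) → (276.118,115.396) → (278.579,107.045) → (275.287,101.745)

[5] `<line>` line segment, #000000→engrave S213 F3180: (311.353,41.145) → (48.295,65.917)

; Generated by LaserGRBL
G21
G90
G0 X193.739 Y89.799
M3 S213
G01 X188.836 Y95.977 F3180
G01 X195.629 Y96.540
G01 X209.528 Y93.365
G01 X225.945 Y88.329
G01 X240.289 Y83.306
M5
G0 X317.074 Y73.061
M3 S677
G01 X308.256 Y100.199 F2301
G01 X285.171 Y116.971
G01 X256.637 Y116.971
G01 X233.552 Y100.199
G01 X224.734 Y73.061
G01 X233.552 Y45.923
G01 X256.637 Y29.151
G01 X285.171 Y29.151
G01 X308.256 Y45.923
G01 X317.074 Y73.061
M5
G0 X118.492 Y98.908
M3 S213
G01 X112.977 Y108.365 F3180
G01 X116.932 Y118.574
G01 X127.379 Y121.846
G01 X136.451 Y115.719
G01 X137.317 Y104.805
G01 X129.324 Y97.324
G01 X118.492 Y98.908
M5
G0 X266.334 Y116.966
M3 S213
G01 X266.783 Y124.536 F3180
G01 X271.115 Y122.620
G01 X276.118 Y115.396
G01 X278.579 Y107.045
G01 X275.287 Y101.745
M5
G0 X311.353 Y41.145
M3 S213
G01 X48.295 Y65.917 F3180
M5
G0 X0.000 Y0.000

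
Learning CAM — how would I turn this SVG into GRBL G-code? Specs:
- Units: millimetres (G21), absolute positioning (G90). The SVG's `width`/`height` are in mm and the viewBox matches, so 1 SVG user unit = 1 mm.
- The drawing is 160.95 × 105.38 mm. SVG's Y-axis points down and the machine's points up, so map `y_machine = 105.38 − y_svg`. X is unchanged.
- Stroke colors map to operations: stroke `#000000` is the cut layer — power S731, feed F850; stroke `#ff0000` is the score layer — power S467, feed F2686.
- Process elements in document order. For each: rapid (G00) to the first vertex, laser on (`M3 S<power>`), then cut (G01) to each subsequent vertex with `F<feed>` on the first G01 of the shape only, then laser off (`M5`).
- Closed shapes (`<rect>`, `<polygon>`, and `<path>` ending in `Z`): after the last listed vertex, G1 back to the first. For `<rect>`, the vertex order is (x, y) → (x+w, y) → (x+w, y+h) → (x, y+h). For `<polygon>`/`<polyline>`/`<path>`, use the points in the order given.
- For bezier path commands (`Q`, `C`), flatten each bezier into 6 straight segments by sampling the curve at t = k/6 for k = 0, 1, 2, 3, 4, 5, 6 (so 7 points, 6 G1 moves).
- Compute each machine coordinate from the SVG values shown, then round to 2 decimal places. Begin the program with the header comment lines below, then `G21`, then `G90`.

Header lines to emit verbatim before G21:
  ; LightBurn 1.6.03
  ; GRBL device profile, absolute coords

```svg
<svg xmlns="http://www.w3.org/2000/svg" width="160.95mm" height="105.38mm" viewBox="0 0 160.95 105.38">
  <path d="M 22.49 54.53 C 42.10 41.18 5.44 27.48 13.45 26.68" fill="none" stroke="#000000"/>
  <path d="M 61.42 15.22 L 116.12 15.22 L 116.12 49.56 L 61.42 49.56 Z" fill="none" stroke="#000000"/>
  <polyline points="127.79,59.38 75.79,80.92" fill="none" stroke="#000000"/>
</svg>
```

Since the viewBox matches the mm dimensions, user units are millimetres directly. The only transform is the Y-flip y_m = 105.38 − y_svg.

Shape 1 is a cubic bezier drawn with `<path>`. Its stroke #000000 means cut at S731, F850. After flipping Y the toolpath is (22.49,50.85) → (28.07,57.49) → (27.08,63.83) → (22.32,69.48) → (16.59,74.09) → (12.70,77.29) → (13.45,78.70).

Shape 2 is a rectangle drawn with `<path>`. Its stroke #000000 means cut at S731, F850. After flipping Y the toolpath is (61.42,90.16) → (116.12,90.16) → (116.12,55.82) → (61.42,55.82) → (61.42,90.16), returning to the start.

Shape 3 is a line segment drawn with `<polyline>`. Its stroke #000000 means cut at S731, F850. After flipping Y the toolpath is (127.79,46.00) → (75.79,24.46).

; LightBurn 1.6.03
; GRBL device profile, absolute coords
G21
G90
G00 X22.49 Y50.85
M3 S731
G01 X28.07 Y57.49 F850
G01 X27.08 Y63.83
G01 X22.32 Y69.48
G01 X16.59 Y74.09
G01 X12.70 Y77.29
G01 X13.45 Y78.70
M5
G00 X61.42 Y90.16
M3 S731
G01 X116.12 Y90.16 F850
G01 X116.12 Y55.82
G01 X61.42 Y55.82
G01 X61.42 Y90.16
M5
G00 X127.79 Y46.00
M3 S731
G01 X75.79 Y24.46 F850
M5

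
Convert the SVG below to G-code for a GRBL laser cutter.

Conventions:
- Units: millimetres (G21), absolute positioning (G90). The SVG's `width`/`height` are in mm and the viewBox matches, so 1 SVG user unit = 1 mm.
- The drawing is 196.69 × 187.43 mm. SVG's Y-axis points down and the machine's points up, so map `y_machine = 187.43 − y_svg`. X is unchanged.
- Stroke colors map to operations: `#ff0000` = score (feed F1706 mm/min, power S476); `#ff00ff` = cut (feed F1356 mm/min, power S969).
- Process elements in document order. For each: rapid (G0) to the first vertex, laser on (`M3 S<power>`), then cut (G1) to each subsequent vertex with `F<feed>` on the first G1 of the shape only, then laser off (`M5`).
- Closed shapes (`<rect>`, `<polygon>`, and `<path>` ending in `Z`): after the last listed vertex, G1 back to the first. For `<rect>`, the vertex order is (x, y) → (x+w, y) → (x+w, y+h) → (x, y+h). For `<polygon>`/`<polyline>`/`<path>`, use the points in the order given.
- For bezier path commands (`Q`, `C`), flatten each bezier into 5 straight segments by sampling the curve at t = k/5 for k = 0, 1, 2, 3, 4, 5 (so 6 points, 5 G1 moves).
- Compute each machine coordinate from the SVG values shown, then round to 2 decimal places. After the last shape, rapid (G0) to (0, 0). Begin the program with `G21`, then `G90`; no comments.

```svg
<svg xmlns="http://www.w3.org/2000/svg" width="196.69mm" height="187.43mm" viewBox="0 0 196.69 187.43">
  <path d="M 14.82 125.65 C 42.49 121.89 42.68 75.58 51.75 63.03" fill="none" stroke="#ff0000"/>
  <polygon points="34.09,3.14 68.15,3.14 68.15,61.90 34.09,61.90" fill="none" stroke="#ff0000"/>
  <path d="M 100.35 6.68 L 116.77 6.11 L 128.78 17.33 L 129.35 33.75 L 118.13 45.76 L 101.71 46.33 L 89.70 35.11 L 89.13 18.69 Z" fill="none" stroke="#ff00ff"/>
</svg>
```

Since the viewBox matches the mm dimensions, user units are millimetres directly. The only transform is the Y-flip y_m = 187.43 − y_svg.

Shape 1 is a cubic bezier drawn with `<path>`. Its stroke #ff0000 means score at S476, F1706. After flipping Y the toolpath is (14.82,61.78) → (28.42,68.53) → (37.16,81.83) → (42.80,98.02) → (47.08,113.43) → (51.75,124.40).

Shape 2 is a rectangle drawn with `<polygon>`. Its stroke #ff0000 means score at S476, F1706. After flipping Y the toolpath is (34.09,184.29) → (68.15,184.29) → (68.15,125.53) → (34.09,125.53) → (34.09,184.29), returning to the start.

Shape 3 is a regular polygon drawn with `<path>`. Its stroke #ff00ff means cut at S969, F1356. After flipping Y the toolpath is (100.35,180.75) → (116.77,181.32) → (128.78,170.10) → (129.35,153.68) → (118.13,141.67) → (101.71,141.10) → (89.70,152.32) → (89.13,168.74) → (100.35,180.75), returning to the start.

G21
G90
G0 X14.82 Y61.78
M3 S476
G1 X28.42 Y68.53 F1706
G1 X37.16 Y81.83
G1 X42.80 Y98.02
G1 X47.08 Y113.43
G1 X51.75 Y124.40
M5
G0 X34.09 Y184.29
M3 S476
G1 X68.15 Y184.29 F1706
G1 X68.15 Y125.53
G1 X34.09 Y125.53
G1 X34.09 Y184.29
M5
G0 X100.35 Y180.75
M3 S969
G1 X116.77 Y181.32 F1356
G1 X128.78 Y170.10
G1 X129.35 Y153.68
G1 X118.13 Y141.67
G1 X101.71 Y141.10
G1 X89.70 Y152.32
G1 X89.13 Y168.74
G1 X100.35 Y180.75
M5
G0 X0.00 Y0.00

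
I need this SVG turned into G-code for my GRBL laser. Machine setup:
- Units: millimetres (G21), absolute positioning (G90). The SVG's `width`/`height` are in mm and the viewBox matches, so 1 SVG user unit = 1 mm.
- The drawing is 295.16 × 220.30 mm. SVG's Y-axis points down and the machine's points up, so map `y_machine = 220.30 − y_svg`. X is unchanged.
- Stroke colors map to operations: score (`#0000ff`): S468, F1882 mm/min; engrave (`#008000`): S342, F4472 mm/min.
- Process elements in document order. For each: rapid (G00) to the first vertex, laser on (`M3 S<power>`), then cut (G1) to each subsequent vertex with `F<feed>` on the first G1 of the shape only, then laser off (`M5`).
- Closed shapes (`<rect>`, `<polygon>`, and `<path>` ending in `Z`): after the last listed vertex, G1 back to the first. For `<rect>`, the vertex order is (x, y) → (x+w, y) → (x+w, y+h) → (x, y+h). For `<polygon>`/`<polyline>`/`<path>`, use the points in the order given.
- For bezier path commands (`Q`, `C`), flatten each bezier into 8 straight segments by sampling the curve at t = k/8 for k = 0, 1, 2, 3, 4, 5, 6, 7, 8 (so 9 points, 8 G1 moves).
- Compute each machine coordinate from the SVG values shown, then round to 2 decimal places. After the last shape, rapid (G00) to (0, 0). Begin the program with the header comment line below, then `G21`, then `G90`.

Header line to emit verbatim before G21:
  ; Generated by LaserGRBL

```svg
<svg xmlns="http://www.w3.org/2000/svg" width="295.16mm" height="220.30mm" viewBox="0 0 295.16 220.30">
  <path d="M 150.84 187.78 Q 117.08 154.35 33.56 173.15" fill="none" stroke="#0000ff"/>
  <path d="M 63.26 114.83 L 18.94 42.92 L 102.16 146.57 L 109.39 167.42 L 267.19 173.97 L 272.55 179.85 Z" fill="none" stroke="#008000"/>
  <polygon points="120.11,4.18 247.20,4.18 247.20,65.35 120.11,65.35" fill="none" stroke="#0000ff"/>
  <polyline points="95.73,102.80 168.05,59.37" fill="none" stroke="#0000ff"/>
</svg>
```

viewBox `0 0 295.16 220.30` with mm width/height → 1 unit = 1 mm. Flip: y_m = 220.30 − y_svg.

**Shape 1** — `<path>` quadratic bezier, stroke `#0000ff` → score (S468, F1882). Control points (SVG): P0=(150.84,187.78), P1=(117.08,154.35), P2=(33.56,173.15); sampled at t=k/8. Machine vertices: (150.84,32.52) → (141.62,40.06) → (130.85,45.97) → (118.52,50.25) → (104.64,52.89) → (89.20,53.91) → (72.21,53.29) → (53.66,51.03) → (33.56,47.15). Open path.

**Shape 2** — `<path>` closed polygon, stroke `#008000` → engrave (S342, F4472). Machine vertices: (63.26,105.47) → (18.94,177.38) → (102.16,73.73) → (109.39,52.88) → (267.19,46.33) → (272.55,40.45) → (63.26,105.47). Closed: final G1 returns to the first vertex.

**Shape 3** — `<polygon>` rectangle, stroke `#0000ff` → score (S468, F1882). Machine vertices: (120.11,216.12) → (247.20,216.12) → (247.20,154.95) → (120.11,154.95) → (120.11,216.12). Closed: final G1 returns to the first vertex.

**Shape 4** — `<polyline>` line segment, stroke `#0000ff` → score (S468, F1882). Machine vertices: (95.73,117.50) → (168.05,160.93). Open path.

; Generated by LaserGRBL
G21
G90
G00 X150.84 Y32.52
M3 S468
G1 X141.62 Y40.06 F1882
G1 X130.85 Y45.97
G1 X118.52 Y50.25
G1 X104.64 Y52.89
G1 X89.20 Y53.91
G1 X72.21 Y53.29
G1 X53.66 Y51.03
G1 X33.56 Y47.15
M5
G00 X63.26 Y105.47
M3 S342
G1 X18.94 Y177.38 F4472
G1 X102.16 Y73.73
G1 X109.39 Y52.88
G1 X267.19 Y46.33
G1 X272.55 Y40.45
G1 X63.26 Y105.47
M5
G00 X120.11 Y216.12
M3 S468
G1 X247.20 Y216.12 F1882
G1 X247.20 Y154.95
G1 X120.11 Y154.95
G1 X120.11 Y216.12
M5
G00 X95.73 Y117.50
M3 S468
G1 X168.05 Y160.93 F1882
M5
G00 X0.00 Y0.00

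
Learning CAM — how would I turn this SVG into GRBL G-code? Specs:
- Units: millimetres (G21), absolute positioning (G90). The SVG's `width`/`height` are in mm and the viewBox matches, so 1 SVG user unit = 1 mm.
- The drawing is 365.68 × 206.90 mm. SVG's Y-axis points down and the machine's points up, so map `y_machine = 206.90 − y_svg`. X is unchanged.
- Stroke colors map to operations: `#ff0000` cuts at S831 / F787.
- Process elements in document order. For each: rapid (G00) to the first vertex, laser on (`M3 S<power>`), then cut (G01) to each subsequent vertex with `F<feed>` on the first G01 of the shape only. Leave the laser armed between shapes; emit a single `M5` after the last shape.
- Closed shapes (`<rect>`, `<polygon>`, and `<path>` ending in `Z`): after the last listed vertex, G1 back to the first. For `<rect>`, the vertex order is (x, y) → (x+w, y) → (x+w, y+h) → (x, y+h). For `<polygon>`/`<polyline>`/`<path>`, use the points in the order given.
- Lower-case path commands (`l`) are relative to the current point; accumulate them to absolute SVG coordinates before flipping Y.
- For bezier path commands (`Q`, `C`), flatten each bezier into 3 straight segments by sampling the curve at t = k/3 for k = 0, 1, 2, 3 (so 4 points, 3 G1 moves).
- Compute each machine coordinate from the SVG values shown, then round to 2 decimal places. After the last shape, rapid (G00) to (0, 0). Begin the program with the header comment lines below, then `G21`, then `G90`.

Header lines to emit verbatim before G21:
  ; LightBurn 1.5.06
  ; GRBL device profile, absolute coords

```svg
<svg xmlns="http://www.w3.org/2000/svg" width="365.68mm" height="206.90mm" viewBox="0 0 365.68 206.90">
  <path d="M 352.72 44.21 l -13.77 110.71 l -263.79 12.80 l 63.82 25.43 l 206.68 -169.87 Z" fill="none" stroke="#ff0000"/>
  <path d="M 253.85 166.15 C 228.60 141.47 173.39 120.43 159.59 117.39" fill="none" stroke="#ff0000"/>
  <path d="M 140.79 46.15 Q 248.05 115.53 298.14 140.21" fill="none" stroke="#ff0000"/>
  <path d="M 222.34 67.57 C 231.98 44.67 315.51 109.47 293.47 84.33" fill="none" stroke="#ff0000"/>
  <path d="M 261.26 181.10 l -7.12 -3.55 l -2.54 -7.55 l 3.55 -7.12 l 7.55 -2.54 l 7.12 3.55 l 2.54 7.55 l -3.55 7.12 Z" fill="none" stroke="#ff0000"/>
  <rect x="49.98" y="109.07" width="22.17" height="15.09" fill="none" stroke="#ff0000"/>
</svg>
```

; LightBurn 1.5.06
; GRBL device profile, absolute coords
G21
G90
G00 X352.72 Y162.69
M3 S831
G01 X338.95 Y51.98 F787
G01 X75.16 Y39.18
G01 X138.98 Y13.75
G01 X345.66 Y183.62
G01 X352.72 Y162.69
G00 X253.85 Y40.75
M3 S831
G01 X221.26 Y63.68 F787
G01 X184.55 Y81.00
G01 X159.59 Y89.51
G00 X140.79 Y160.75
M3 S831
G01 X205.94 Y119.46 F787
G01 X258.39 Y88.11
G01 X298.14 Y66.69
G00 X222.34 Y139.33
M3 S831
G01 X249.96 Y139.58 F787
G01 X286.97 Y120.83
G01 X293.47 Y122.57
G00 X261.26 Y25.80
M3 S831
G01 X254.14 Y29.35 F787
G01 X251.60 Y36.90
G01 X255.15 Y44.02
G01 X262.70 Y46.56
G01 X269.82 Y43.01
G01 X272.36 Y35.46
G01 X268.81 Y28.34
G01 X261.26 Y25.80
G00 X49.98 Y97.83
M3 S831
G01 X72.15 Y97.83 F787
G01 X72.15 Y82.74
G01 X49.98 Y82.74
G01 X49.98 Y97.83
M5
G00 X0.00 Y0.00

viewBox `0 0 365.68 206.90` with mm width/height → 1 unit = 1 mm. Flip: y_m = 206.90 − y_svg.

**Shape 1** — `<path>` closed polygon, stroke `#ff0000` → cut (S831, F787). Machine vertices: (352.72,162.69) → (338.95,51.98) → (75.16,39.18) → (138.98,13.75) → (345.66,183.62) → (352.72,162.69). Closed: final G1 returns to the first vertex.

**Shape 2** — `<path>` cubic bezier, stroke `#ff0000` → cut (S831, F787). Control points (SVG): P0=(253.85,166.15), P1=(228.60,141.47), P2=(173.39,120.43), P3=(159.59,117.39); sampled at t=k/3. Machine vertices: (253.85,40.75) → (221.26,63.68) → (184.55,81.00) → (159.59,89.51). Open path.

**Shape 3** — `<path>` quadratic bezier, stroke `#ff0000` → cut (S831, F787). Control points (SVG): P0=(140.79,46.15), P1=(248.05,115.53), P2=(298.14,140.21); sampled at t=k/3. Machine vertices: (140.79,160.75) → (205.94,119.46) → (258.39,88.11) → (298.14,66.69). Open path.

**Shape 4** — `<path>` cubic bezier, stroke `#ff0000` → cut (S831, F787). Control points (SVG): P0=(222.34,67.57), P1=(231.98,44.67), P2=(315.51,109.47), P3=(293.47,84.33); sampled at t=k/3. Machine vertices: (222.34,139.33) → (249.96,139.58) → (286.97,120.83) → (293.47,122.57). Open path.

**Shape 5** — `<path>` regular polygon, stroke `#ff0000` → cut (S831, F787). Machine vertices: (261.26,25.80) → (254.14,29.35) → (251.60,36.90) → (255.15,44.02) → (262.70,46.56) → (269.82,43.01) → (272.36,35.46) → (268.81,28.34) → (261.26,25.80). Closed: final G1 returns to the first vertex.

**Shape 6** — `<rect>` rectangle, stroke `#ff0000` → cut (S831, F787). Machine vertices: (49.98,97.83) → (72.15,97.83) → (72.15,82.74) → (49.98,82.74) → (49.98,97.83). Closed: final G1 returns to the first vertex.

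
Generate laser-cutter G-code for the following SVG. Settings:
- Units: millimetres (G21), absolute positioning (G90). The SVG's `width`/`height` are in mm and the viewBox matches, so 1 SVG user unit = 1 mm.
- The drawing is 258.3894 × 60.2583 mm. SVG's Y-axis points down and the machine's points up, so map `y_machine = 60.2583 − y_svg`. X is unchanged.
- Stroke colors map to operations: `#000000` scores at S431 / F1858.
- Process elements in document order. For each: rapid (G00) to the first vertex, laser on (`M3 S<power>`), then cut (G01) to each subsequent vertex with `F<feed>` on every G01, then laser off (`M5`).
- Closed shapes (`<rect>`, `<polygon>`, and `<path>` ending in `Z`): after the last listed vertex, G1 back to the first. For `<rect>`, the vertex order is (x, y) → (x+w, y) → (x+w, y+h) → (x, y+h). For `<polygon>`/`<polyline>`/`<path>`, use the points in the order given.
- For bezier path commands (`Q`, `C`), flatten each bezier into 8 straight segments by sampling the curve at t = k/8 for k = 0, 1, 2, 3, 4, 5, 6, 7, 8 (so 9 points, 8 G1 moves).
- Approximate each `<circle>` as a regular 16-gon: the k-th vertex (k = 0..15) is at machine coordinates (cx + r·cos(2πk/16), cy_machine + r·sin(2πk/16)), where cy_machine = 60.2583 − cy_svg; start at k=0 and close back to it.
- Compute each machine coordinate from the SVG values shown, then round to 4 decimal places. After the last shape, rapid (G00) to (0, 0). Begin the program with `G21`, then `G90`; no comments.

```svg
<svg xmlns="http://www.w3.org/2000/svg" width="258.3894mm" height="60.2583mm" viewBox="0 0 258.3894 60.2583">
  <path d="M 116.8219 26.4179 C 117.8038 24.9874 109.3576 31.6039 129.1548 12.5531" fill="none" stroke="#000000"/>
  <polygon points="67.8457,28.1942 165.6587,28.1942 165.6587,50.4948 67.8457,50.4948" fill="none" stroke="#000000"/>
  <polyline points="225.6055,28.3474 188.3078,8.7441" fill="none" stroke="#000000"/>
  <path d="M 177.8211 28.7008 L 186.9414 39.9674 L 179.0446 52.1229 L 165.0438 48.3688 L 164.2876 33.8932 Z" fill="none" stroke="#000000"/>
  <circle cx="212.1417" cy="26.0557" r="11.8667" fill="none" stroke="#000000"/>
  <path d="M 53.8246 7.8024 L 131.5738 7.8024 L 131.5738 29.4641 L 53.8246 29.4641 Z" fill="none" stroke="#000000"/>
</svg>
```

Since the viewBox matches the mm dimensions, user units are millimetres directly. The only transform is the Y-flip y_m = 60.2583 − y_svg.

Shape 1 is a cubic bezier drawn with `<path>`. Its stroke #000000 means score at S431, F1858. After flipping Y the toolpath is (116.8219,33.8404) → (116.8217,34.0655) → (116.3792,33.9312) → (115.9356,33.8328) → (115.9326,34.1652) → (116.8116,35.3235) → (119.0139,37.7029) → (122.9812,41.6985) → (129.1548,47.7052).

Shape 2 is a rectangle drawn with `<polygon>`. Its stroke #000000 means score at S431, F1858. After flipping Y the toolpath is (67.8457,32.0641) → (165.6587,32.0641) → (165.6587,9.7635) → (67.8457,9.7635) → (67.8457,32.0641), returning to the start.

Shape 3 is a line segment drawn with `<polyline>`. Its stroke #000000 means score at S431, F1858. After flipping Y the toolpath is (225.6055,31.9109) → (188.3078,51.5142).

Shape 4 is a regular polygon drawn with `<path>`. Its stroke #000000 means score at S431, F1858. After flipping Y the toolpath is (177.8211,31.5575) → (186.9414,20.2909) → (179.0446,8.1354) → (165.0438,11.8895) → (164.2876,26.3651) → (177.8211,31.5575), returning to the start.

Shape 5 is a circle drawn with `<circle>`. Its stroke #000000 means score at S431, F1858. After flipping Y the toolpath is (224.0084,34.2026) → (223.1051,38.7438) → (220.5327,42.5936) → (216.6829,45.1660) → (212.1417,46.0693) → (207.6005,45.1660) → (203.7507,42.5936) → (201.1783,38.7438) → (200.2750,34.2026) → (201.1783,29.6614) → (203.7507,25.8116) → (207.6005,23.2392) → (212.1417,22.3359) → (216.6829,23.2392) → (220.5327,25.8116) → (223.1051,29.6614) → (224.0084,34.2026), returning to the start.

Shape 6 is a rectangle drawn with `<path>`. Its stroke #000000 means score at S431, F1858. After flipping Y the toolpath is (53.8246,52.4559) → (131.5738,52.4559) → (131.5738,30.7942) → (53.8246,30.7942) → (53.8246,52.4559), returning to the start.

G21
G90
G00 X116.8219 Y33.8404
M3 S431
G01 X116.8217 Y34.0655 F1858
G01 X116.3792 Y33.9312 F1858
G01 X115.9356 Y33.8328 F1858
G01 X115.9326 Y34.1652 F1858
G01 X116.8116 Y35.3235 F1858
G01 X119.0139 Y37.7029 F1858
G01 X122.9812 Y41.6985 F1858
G01 X129.1548 Y47.7052 F1858
M5
G00 X67.8457 Y32.0641
M3 S431
G01 X165.6587 Y32.0641 F1858
G01 X165.6587 Y9.7635 F1858
G01 X67.8457 Y9.7635 F1858
G01 X67.8457 Y32.0641 F1858
M5
G00 X225.6055 Y31.9109
M3 S431
G01 X188.3078 Y51.5142 F1858
M5
G00 X177.8211 Y31.5575
M3 S431
G01 X186.9414 Y20.2909 F1858
G01 X179.0446 Y8.1354 F1858
G01 X165.0438 Y11.8895 F1858
G01 X164.2876 Y26.3651 F1858
G01 X177.8211 Y31.5575 F1858
M5
G00 X224.0084 Y34.2026
M3 S431
G01 X223.1051 Y38.7438 F1858
G01 X220.5327 Y42.5936 F1858
G01 X216.6829 Y45.1660 F1858
G01 X212.1417 Y46.0693 F1858
G01 X207.6005 Y45.1660 F1858
G01 X203.7507 Y42.5936 F1858
G01 X201.1783 Y38.7438 F1858
G01 X200.2750 Y34.2026 F1858
G01 X201.1783 Y29.6614 F1858
G01 X203.7507 Y25.8116 F1858
G01 X207.6005 Y23.2392 F1858
G01 X212.1417 Y22.3359 F1858
G01 X216.6829 Y23.2392 F1858
G01 X220.5327 Y25.8116 F1858
G01 X223.1051 Y29.6614 F1858
G01 X224.0084 Y34.2026 F1858
M5
G00 X53.8246 Y52.4559
M3 S431
G01 X131.5738 Y52.4559 F1858
G01 X131.5738 Y30.7942 F1858
G01 X53.8246 Y30.7942 F1858
G01 X53.8246 Y52.4559 F1858
M5
G00 X0.0000 Y0.0000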